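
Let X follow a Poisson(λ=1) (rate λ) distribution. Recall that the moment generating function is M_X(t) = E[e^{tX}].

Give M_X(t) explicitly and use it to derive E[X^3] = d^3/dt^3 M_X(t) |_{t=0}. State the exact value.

M_X(t) = e^(e^(t) - 1)
M^(3)(t) = (e^(3*t)*e^(e^(t)) + 3*e^(2*t)*e^(e^(t)) + e^(t)*e^(e^(t)))*e^(-1)

E[X^3] = M^(3)(0) = 5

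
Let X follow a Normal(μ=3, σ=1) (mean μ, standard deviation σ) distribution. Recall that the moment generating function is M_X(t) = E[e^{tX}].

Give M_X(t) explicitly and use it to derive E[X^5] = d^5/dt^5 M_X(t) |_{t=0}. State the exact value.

M_X(t) = e^(t^2/2 + 3*t)
dM/dt = t*e^(3*t)*e^(t^2/2) + 3*e^(3*t)*e^(t^2/2)
d^2M/dt^2 = t^2*e^(3*t)*e^(t^2/2) + 6*t*e^(3*t)*e^(t^2/2) + 10*e^(3*t)*e^(t^2/2)
d^3M/dt^3 = t^3*e^(3*t)*e^(t^2/2) + 9*t^2*e^(3*t)*e^(t^2/2) + 30*t*e^(3*t)*e^(t^2/2) + 36*e^(3*t)*e^(t^2/2)
d^4M/dt^4 = t^4*e^(3*t)*e^(t^2/2) + 12*t^3*e^(3*t)*e^(t^2/2) + 60*t^2*e^(3*t)*e^(t^2/2) + 144*t*e^(3*t)*e^(t^2/2) + 138*e^(3*t)*e^(t^2/2)
d^5M/dt^5 = t^5*e^(3*t)*e^(t^2/2) + 15*t^4*e^(3*t)*e^(t^2/2) + 100*t^3*e^(3*t)*e^(t^2/2) + 360*t^2*e^(3*t)*e^(t^2/2) + 690*t*e^(3*t)*e^(t^2/2) + 558*e^(3*t)*e^(t^2/2)

E[X^5] = d^5M/dt^5 |_{t=0} = 558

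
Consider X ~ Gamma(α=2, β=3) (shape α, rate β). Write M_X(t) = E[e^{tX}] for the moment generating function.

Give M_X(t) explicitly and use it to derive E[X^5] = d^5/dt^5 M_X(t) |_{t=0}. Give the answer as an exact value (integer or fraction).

M_X(t) = 9/(3 - t)^2
M^(5)(t) = -6480/(t^7 - 21*t^6 + 189*t^5 - 945*t^4 + 2835*t^3 - 5103*t^2 + 5103*t - 2187)

E[X^5] = M^(5)(0) = 80/27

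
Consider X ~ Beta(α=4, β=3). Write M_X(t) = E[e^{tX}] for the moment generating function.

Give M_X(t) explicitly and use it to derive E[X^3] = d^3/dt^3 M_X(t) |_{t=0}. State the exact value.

E[X^3] = d^3M/dt^3 |_{t=0} = 5/21

M_X(t) = ₁F₁(4; 7; t)
dM/dt = 4*₁F₁(5; 8; t)/7
d^2M/dt^2 = 5*₁F₁(6; 9; t)/14
d^3M/dt^3 = 5*₁F₁(7; 10; t)/21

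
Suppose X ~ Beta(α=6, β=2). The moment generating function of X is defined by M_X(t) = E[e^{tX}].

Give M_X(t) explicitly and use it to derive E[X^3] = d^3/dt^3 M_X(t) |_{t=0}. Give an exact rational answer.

M_X(t) = ₁F₁(6; 8; t)
D^3[M](t) = 7*₁F₁(9; 11; t)/15

E[X^3] = D^3[M](0) = 7/15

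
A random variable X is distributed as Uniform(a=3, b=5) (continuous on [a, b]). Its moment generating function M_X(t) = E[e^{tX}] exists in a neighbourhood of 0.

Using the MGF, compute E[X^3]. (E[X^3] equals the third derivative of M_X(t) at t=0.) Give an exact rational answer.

E[X^3] = M^(3)(0) = 68

M_X(t) = (e^(5*t) - e^(3*t))/(2*t)
M^(3)(t) = (125*t^3*e^(5*t) - 27*t^3*e^(3*t) - 75*t^2*e^(5*t) + 27*t^2*e^(3*t) + 30*t*e^(5*t) - 18*t*e^(3*t) - 6*e^(5*t) + 6*e^(3*t))/(2*t^4)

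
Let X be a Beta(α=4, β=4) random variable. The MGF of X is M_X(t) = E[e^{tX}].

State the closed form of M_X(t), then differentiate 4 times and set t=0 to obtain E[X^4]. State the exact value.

E[X^4] = M^(4)(0) = 7/66

M_X(t) = ₁F₁(4; 8; t)
M^(4)(t) = 7*₁F₁(8; 12; t)/66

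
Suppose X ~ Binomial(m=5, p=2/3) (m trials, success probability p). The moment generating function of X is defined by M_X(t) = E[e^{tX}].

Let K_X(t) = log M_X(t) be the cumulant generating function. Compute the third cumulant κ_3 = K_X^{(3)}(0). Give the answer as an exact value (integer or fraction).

κ_3 = K^(3)(0) = -10/27

M_X(t) = (2*e^(t)/3 + 1/3)^5
K_X(t) = log M_X(t) = 5*log(2*e^(t)/3 + 1/3)
K^(3)(t) = (-20*e^(2*t) + 10*e^(t))/(8*e^(3*t) + 12*e^(2*t) + 6*e^(t) + 1)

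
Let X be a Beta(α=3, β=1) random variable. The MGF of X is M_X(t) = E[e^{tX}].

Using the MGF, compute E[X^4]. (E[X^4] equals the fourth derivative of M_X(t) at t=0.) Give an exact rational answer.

M_X(t) = ₁F₁(3; 4; t)
M′(t) = 3*₁F₁(4; 5; t)/4
M′′(t) = 3*₁F₁(5; 6; t)/5
M′′′(t) = ₁F₁(6; 7; t)/2
M′′′′(t) = 3*₁F₁(7; 8; t)/7

E[X^4] = M′′′′(0) = 3/7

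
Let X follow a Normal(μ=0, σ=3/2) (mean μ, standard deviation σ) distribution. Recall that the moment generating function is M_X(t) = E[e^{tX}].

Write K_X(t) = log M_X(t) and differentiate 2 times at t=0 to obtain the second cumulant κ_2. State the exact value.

M_X(t) = e^(9*t^2/8)
K_X(t) = log M_X(t) = 9*t^2/8
K′(t) = 9*t/4
K′′(t) = 9/4

κ_2 = K′′(0) = 9/4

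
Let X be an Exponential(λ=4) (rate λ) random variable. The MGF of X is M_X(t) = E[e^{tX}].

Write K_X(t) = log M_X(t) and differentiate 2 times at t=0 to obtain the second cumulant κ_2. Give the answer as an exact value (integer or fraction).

κ_2 = K′′(0) = 1/16

M_X(t) = 4/(4 - t)
K_X(t) = log M_X(t) = -log(4 - t) + 2*log(2)
K′(t) = -1/(t - 4)
K′′(t) = 1/(t^2 - 8*t + 16)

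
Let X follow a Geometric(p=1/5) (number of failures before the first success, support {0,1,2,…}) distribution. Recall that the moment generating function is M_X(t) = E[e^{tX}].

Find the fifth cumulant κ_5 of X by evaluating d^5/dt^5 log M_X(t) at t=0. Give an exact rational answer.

M_X(t) = 1/(5*(1 - 4*e^(t)/5))
K_X(t) = log M_X(t) = -log(1 - 4*e^(t)/5) - log(5)
K′(t) = -4*e^(t)/(4*e^(t) - 5)
K′′(t) = 20*e^(t)/(16*e^(2*t) - 40*e^(t) + 25)
K′′′(t) = (-80*e^(2*t) - 100*e^(t))/(64*e^(3*t) - 240*e^(2*t) + 300*e^(t) - 125)
K′′′′(t) = (320*e^(3*t) + 1600*e^(2*t) + 500*e^(t))/(256*e^(4*t) - 1280*e^(3*t) + 2400*e^(2*t) - 2000*e^(t) + 625)
K′′′′′(t) = (-1280*e^(4*t) - 17600*e^(3*t) - 22000*e^(2*t) - 2500*e^(t))/(1024*e^(5*t) - 6400*e^(4*t) + 16000*e^(3*t) - 20000*e^(2*t) + 12500*e^(t) - 3125)

κ_5 = K′′′′′(0) = 43380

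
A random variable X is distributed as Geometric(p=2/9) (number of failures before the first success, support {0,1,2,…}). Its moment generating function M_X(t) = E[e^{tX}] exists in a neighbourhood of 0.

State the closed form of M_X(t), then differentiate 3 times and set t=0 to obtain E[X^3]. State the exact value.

M_X(t) = 2/(9*(1 - 7*e^(t)/9))
dM/dt = 14*e^(t)/(49*e^(2*t) - 126*e^(t) + 81)
d^2M/dt^2 = (-98*e^(2*t) - 126*e^(t))/(343*e^(3*t) - 1323*e^(2*t) + 1701*e^(t) - 729)
d^3M/dt^3 = (686*e^(3*t) + 3528*e^(2*t) + 1134*e^(t))/(2401*e^(4*t) - 12348*e^(3*t) + 23814*e^(2*t) - 20412*e^(t) + 6561)

E[X^3] = d^3M/dt^3 |_{t=0} = 1337/4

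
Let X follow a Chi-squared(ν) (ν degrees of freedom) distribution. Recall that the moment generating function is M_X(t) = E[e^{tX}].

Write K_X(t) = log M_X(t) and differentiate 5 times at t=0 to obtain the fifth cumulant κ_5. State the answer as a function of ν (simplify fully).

M_X(t) = (1 - 2*t)^(-ν/2)
K_X(t) = log M_X(t) = -ν*log(1 - 2*t)/2
D^5[K](t) = -384*ν/(32*t^5 - 80*t^4 + 80*t^3 - 40*t^2 + 10*t - 1)

κ_5 = D^5[K](0) = 384*ν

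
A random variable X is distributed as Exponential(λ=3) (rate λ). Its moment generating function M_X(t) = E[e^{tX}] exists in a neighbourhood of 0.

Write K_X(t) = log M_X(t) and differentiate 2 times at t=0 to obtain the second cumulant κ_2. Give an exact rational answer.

M_X(t) = 3/(3 - t)
K_X(t) = log M_X(t) = -log(3 - t) + log(3)
K^(2)(t) = 1/(t^2 - 6*t + 9)

κ_2 = K^(2)(0) = 1/9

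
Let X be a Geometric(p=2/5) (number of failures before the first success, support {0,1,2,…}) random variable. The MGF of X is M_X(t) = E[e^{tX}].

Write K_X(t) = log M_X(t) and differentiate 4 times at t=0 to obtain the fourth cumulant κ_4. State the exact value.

M_X(t) = 2/(5*(1 - 3*e^(t)/5))
K_X(t) = log M_X(t) = -log(1 - 3*e^(t)/5) - log(5) + log(2)
dK/dt = -3*e^(t)/(3*e^(t) - 5)
d^2K/dt^2 = 15*e^(t)/(9*e^(2*t) - 30*e^(t) + 25)
d^3K/dt^3 = (-45*e^(2*t) - 75*e^(t))/(27*e^(3*t) - 135*e^(2*t) + 225*e^(t) - 125)
d^4K/dt^4 = (135*e^(3*t) + 900*e^(2*t) + 375*e^(t))/(81*e^(4*t) - 540*e^(3*t) + 1350*e^(2*t) - 1500*e^(t) + 625)

κ_4 = d^4K/dt^4 |_{t=0} = 705/8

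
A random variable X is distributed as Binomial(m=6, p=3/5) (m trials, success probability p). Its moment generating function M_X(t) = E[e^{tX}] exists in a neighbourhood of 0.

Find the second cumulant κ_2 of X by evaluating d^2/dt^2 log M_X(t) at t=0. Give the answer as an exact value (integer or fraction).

M_X(t) = (3*e^(t)/5 + 2/5)^6
K_X(t) = log M_X(t) = 6*log(3*e^(t)/5 + 2/5)
K′(t) = 18*e^(t)/(3*e^(t) + 2)
K′′(t) = 36*e^(t)/(9*e^(2*t) + 12*e^(t) + 4)

κ_2 = K′′(0) = 36/25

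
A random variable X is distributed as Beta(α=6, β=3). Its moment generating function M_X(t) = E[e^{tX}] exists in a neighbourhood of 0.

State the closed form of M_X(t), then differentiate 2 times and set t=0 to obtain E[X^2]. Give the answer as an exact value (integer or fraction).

E[X^2] = D^2[M](0) = 7/15

M_X(t) = ₁F₁(6; 9; t)
D^2[M](t) = 7*₁F₁(8; 11; t)/15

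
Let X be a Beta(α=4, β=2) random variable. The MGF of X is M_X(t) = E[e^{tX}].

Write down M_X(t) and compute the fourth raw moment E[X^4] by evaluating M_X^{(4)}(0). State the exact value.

E[X^4] = M′′′′(0) = 5/18

M_X(t) = ₁F₁(4; 6; t)
M′(t) = 2*₁F₁(5; 7; t)/3
M′′(t) = 10*₁F₁(6; 8; t)/21
M′′′(t) = 5*₁F₁(7; 9; t)/14
M′′′′(t) = 5*₁F₁(8; 10; t)/18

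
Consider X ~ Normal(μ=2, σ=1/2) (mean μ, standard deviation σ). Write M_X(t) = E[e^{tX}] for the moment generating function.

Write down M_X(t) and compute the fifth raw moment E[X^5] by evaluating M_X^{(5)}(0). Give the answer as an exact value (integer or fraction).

M_X(t) = e^(t^2/8 + 2*t)

E[X^5] = M^(5)(0) = 431/8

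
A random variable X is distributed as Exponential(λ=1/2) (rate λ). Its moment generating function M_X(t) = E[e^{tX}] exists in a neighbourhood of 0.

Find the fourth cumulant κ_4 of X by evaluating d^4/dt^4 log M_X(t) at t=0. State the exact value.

κ_4 = K′′′′(0) = 96

M_X(t) = 1/(2*(1/2 - t))
K_X(t) = log M_X(t) = -log(1/2 - t) - log(2)
K′(t) = -2/(2*t - 1)
K′′(t) = 4/(4*t^2 - 4*t + 1)
K′′′(t) = -16/(8*t^3 - 12*t^2 + 6*t - 1)
K′′′′(t) = 96/(16*t^4 - 32*t^3 + 24*t^2 - 8*t + 1)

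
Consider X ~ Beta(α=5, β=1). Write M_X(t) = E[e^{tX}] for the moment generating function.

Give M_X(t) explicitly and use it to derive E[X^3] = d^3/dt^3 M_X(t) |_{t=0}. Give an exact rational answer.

E[X^3] = D^3[M](0) = 5/8

M_X(t) = ₁F₁(5; 6; t)
D^3[M](t) = 5*₁F₁(8; 9; t)/8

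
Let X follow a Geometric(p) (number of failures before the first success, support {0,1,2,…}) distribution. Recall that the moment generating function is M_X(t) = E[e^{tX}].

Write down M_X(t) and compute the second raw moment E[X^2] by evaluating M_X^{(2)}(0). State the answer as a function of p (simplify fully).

M_X(t) = p/(-(1 - p)*e^(t) + 1)
dM/dt = (-p^2*e^(t) + p*e^(t))/(p^2*e^(2*t) - 2*p*e^(2*t) + 2*p*e^(t) + e^(2*t) - 2*e^(t) + 1)

E[X^2] = d^2M/dt^2 |_{t=0} = 1 - 3/p + 2/p^2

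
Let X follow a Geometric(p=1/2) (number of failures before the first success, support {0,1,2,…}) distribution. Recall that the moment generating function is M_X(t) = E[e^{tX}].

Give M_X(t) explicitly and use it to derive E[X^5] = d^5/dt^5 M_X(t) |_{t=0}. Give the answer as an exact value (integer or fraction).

M_X(t) = 1/(2*(1 - e^(t)/2))
dM/dt = e^(t)/(e^(2*t) - 4*e^(t) + 4)
d^2M/dt^2 = (-e^(2*t) - 2*e^(t))/(e^(3*t) - 6*e^(2*t) + 12*e^(t) - 8)
d^3M/dt^3 = (e^(3*t) + 8*e^(2*t) + 4*e^(t))/(e^(4*t) - 8*e^(3*t) + 24*e^(2*t) - 32*e^(t) + 16)
d^4M/dt^4 = (-e^(4*t) - 22*e^(3*t) - 44*e^(2*t) - 8*e^(t))/(e^(5*t) - 10*e^(4*t) + 40*e^(3*t) - 80*e^(2*t) + 80*e^(t) - 32)
d^5M/dt^5 = (e^(5*t) + 52*e^(4*t) + 264*e^(3*t) + 208*e^(2*t) + 16*e^(t))/(e^(6*t) - 12*e^(5*t) + 60*e^(4*t) - 160*e^(3*t) + 240*e^(2*t) - 192*e^(t) + 64)

E[X^5] = d^5M/dt^5 |_{t=0} = 541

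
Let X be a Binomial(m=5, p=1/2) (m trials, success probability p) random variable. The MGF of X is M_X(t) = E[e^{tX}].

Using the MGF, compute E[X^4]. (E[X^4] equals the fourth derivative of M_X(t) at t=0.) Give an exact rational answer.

M_X(t) = (e^(t)/2 + 1/2)^5
D^4[M](t) = 625*e^(5*t)/32 + 40*e^(4*t) + 405*e^(3*t)/16 + 5*e^(2*t) + 5*e^(t)/32

E[X^4] = D^4[M](0) = 90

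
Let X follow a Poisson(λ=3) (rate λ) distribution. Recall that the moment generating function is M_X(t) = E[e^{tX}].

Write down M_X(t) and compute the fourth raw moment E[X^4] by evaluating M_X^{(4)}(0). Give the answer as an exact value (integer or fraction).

E[X^4] = d^4M/dt^4 |_{t=0} = 309

M_X(t) = e^(3*e^(t) - 3)
dM/dt = 3*e^(-3)*e^(t)*e^(3*e^(t))
d^2M/dt^2 = (9*e^(2*t)*e^(3*e^(t)) + 3*e^(t)*e^(3*e^(t)))*e^(-3)
d^3M/dt^3 = (27*e^(3*t)*e^(3*e^(t)) + 27*e^(2*t)*e^(3*e^(t)) + 3*e^(t)*e^(3*e^(t)))*e^(-3)
d^4M/dt^4 = (81*e^(4*t)*e^(3*e^(t)) + 162*e^(3*t)*e^(3*e^(t)) + 63*e^(2*t)*e^(3*e^(t)) + 3*e^(t)*e^(3*e^(t)))*e^(-3)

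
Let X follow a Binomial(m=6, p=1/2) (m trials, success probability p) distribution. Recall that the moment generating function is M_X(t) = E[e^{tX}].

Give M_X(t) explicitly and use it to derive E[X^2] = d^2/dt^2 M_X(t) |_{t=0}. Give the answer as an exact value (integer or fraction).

M_X(t) = (e^(t)/2 + 1/2)^6
D^2[M](t) = 9*e^(6*t)/16 + 75*e^(5*t)/32 + 15*e^(4*t)/4 + 45*e^(3*t)/16 + 15*e^(2*t)/16 + 3*e^(t)/32

E[X^2] = D^2[M](0) = 21/2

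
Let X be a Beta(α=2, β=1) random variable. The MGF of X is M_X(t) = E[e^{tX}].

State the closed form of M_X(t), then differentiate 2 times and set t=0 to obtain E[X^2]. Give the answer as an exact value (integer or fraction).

M_X(t) = ₁F₁(2; 3; t)
M^(2)(t) = ₁F₁(4; 5; t)/2

E[X^2] = M^(2)(0) = 1/2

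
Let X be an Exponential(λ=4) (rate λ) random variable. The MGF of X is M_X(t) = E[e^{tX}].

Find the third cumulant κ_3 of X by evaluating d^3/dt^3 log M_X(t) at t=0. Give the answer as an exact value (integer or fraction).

κ_3 = D^3[K](0) = 1/32

M_X(t) = 4/(4 - t)
K_X(t) = log M_X(t) = -log(4 - t) + 2*log(2)
D^3[K](t) = -2/(t^3 - 12*t^2 + 48*t - 64)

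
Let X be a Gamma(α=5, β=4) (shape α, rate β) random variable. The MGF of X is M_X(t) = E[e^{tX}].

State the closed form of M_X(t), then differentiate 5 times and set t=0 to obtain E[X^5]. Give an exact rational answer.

E[X^5] = M′′′′′(0) = 945/64

M_X(t) = 1024/(4 - t)^5
M′(t) = 5120/(t^6 - 24*t^5 + 240*t^4 - 1280*t^3 + 3840*t^2 - 6144*t + 4096)
M′′(t) = -30720/(t^7 - 28*t^6 + 336*t^5 - 2240*t^4 + 8960*t^3 - 21504*t^2 + 28672*t - 16384)
M′′′(t) = 215040/(t^8 - 32*t^7 + 448*t^6 - 3584*t^5 + 17920*t^4 - 57344*t^3 + 114688*t^2 - 131072*t + 65536)
M′′′′(t) = -1720320/(t^9 - 36*t^8 + 576*t^7 - 5376*t^6 + 32256*t^5 - 129024*t^4 + 344064*t^3 - 589824*t^2 + 589824*t - 262144)
M′′′′′(t) = 15482880/(t^10 - 40*t^9 + 720*t^8 - 7680*t^7 + 53760*t^6 - 258048*t^5 + 860160*t^4 - 1966080*t^3 + 2949120*t^2 - 2621440*t + 1048576)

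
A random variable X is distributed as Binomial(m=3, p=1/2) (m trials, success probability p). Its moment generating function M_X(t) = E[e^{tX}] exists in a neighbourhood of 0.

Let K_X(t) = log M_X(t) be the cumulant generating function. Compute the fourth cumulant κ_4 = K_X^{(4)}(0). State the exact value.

M_X(t) = (e^(t)/2 + 1/2)^3
K_X(t) = log M_X(t) = 3*log(e^(t)/2 + 1/2)
dK/dt = 3*e^(t)/(e^(t) + 1)
d^2K/dt^2 = 3*e^(t)/(e^(2*t) + 2*e^(t) + 1)
d^3K/dt^3 = (-3*e^(2*t) + 3*e^(t))/(e^(3*t) + 3*e^(2*t) + 3*e^(t) + 1)
d^4K/dt^4 = (3*e^(3*t) - 12*e^(2*t) + 3*e^(t))/(e^(4*t) + 4*e^(3*t) + 6*e^(2*t) + 4*e^(t) + 1)

κ_4 = d^4K/dt^4 |_{t=0} = -3/8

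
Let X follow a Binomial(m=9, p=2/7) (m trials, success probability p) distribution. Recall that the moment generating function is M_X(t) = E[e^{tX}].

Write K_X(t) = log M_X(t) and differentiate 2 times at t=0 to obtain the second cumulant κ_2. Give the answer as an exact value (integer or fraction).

κ_2 = D^2[K](0) = 90/49

M_X(t) = (2*e^(t)/7 + 5/7)^9
K_X(t) = log M_X(t) = 9*log(2*e^(t)/7 + 5/7)
D^2[K](t) = 90*e^(t)/(4*e^(2*t) + 20*e^(t) + 25)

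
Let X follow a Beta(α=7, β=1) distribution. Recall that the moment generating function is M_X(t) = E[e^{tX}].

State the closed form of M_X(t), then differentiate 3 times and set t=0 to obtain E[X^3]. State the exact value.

M_X(t) = ₁F₁(7; 8; t)
M^(3)(t) = 7*₁F₁(10; 11; t)/10

E[X^3] = M^(3)(0) = 7/10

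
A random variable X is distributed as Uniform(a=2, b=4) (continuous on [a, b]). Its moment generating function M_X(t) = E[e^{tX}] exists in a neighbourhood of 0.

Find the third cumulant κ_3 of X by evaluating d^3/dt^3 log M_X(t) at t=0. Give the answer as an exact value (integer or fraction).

κ_3 = d^3K/dt^3 |_{t=0} = 0

M_X(t) = (e^(4*t) - e^(2*t))/(2*t)
K_X(t) = log M_X(t) = -log(t) + log(e^(4*t) - e^(2*t)) - log(2)
dK/dt = (4*t*e^(2*t) - 2*t - e^(2*t) + 1)/(t*e^(2*t) - t)
d^2K/dt^2 = (-4*t^2*e^(2*t) + e^(4*t) - 2*e^(2*t) + 1)/(t^2*e^(4*t) - 2*t^2*e^(2*t) + t^2)
d^3K/dt^3 = (8*t^3*e^(4*t) + 8*t^3*e^(2*t) - 2*e^(6*t) + 6*e^(4*t) - 6*e^(2*t) + 2)/(t^3*e^(6*t) - 3*t^3*e^(4*t) + 3*t^3*e^(2*t) - t^3)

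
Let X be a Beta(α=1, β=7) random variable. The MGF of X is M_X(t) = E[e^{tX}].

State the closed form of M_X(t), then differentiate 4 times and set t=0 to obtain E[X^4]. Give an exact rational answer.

E[X^4] = M′′′′(0) = 1/330

M_X(t) = ₁F₁(1; 8; t)
M′(t) = ₁F₁(2; 9; t)/8
M′′(t) = ₁F₁(3; 10; t)/36
M′′′(t) = ₁F₁(4; 11; t)/120
M′′′′(t) = ₁F₁(5; 12; t)/330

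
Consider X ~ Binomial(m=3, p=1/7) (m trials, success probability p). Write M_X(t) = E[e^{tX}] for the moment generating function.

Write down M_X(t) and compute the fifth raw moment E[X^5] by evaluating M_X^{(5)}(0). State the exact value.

M_X(t) = (e^(t)/7 + 6/7)^3
D^5[M](t) = 243*e^(3*t)/343 + 576*e^(2*t)/343 + 108*e^(t)/343

E[X^5] = D^5[M](0) = 927/343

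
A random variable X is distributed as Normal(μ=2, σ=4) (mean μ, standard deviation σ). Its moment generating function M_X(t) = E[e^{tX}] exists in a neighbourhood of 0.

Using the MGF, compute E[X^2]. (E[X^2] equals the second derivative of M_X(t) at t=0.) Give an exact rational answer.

E[X^2] = M^(2)(0) = 20

M_X(t) = e^(8*t^2 + 2*t)
M^(2)(t) = 256*t^2*e^(2*t)*e^(8*t^2) + 64*t*e^(2*t)*e^(8*t^2) + 20*e^(2*t)*e^(8*t^2)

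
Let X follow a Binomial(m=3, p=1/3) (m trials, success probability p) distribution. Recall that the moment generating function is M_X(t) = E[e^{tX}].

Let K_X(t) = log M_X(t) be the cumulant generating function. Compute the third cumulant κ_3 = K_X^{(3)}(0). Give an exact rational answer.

κ_3 = K′′′(0) = 2/9

M_X(t) = (e^(t)/3 + 2/3)^3
K_X(t) = log M_X(t) = 3*log(e^(t)/3 + 2/3)
K′(t) = 3*e^(t)/(e^(t) + 2)
K′′(t) = 6*e^(t)/(e^(2*t) + 4*e^(t) + 4)
K′′′(t) = (-6*e^(2*t) + 12*e^(t))/(e^(3*t) + 6*e^(2*t) + 12*e^(t) + 8)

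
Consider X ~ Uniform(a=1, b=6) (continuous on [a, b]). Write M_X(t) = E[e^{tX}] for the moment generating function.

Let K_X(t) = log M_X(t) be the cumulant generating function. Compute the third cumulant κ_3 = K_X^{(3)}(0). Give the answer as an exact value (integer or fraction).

κ_3 = d^3K/dt^3 |_{t=0} = 0

M_X(t) = (e^(6*t) - e^(t))/(5*t)
K_X(t) = log M_X(t) = -log(t) + log(e^(6*t) - e^(t)) - log(5)
dK/dt = (6*t*e^(5*t) - t - e^(5*t) + 1)/(t*e^(5*t) - t)
d^2K/dt^2 = (-25*t^2*e^(5*t) + e^(10*t) - 2*e^(5*t) + 1)/(t^2*e^(10*t) - 2*t^2*e^(5*t) + t^2)
d^3K/dt^3 = (125*t^3*e^(10*t) + 125*t^3*e^(5*t) - 2*e^(15*t) + 6*e^(10*t) - 6*e^(5*t) + 2)/(t^3*e^(15*t) - 3*t^3*e^(10*t) + 3*t^3*e^(5*t) - t^3)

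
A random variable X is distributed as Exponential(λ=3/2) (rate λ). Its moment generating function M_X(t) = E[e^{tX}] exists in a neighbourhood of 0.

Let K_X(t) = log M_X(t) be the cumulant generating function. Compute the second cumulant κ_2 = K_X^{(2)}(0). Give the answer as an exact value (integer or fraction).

M_X(t) = 3/(2*(3/2 - t))
K_X(t) = log M_X(t) = -log(3/2 - t) - log(2) + log(3)
K^(2)(t) = 4/(4*t^2 - 12*t + 9)

κ_2 = K^(2)(0) = 4/9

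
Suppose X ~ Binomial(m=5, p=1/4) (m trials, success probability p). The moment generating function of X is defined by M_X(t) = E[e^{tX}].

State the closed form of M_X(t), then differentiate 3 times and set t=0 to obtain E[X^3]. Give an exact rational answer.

M_X(t) = (e^(t)/4 + 3/4)^5
M′(t) = 5*e^(5*t)/1024 + 15*e^(4*t)/256 + 135*e^(3*t)/512 + 135*e^(2*t)/256 + 405*e^(t)/1024
M′′(t) = 25*e^(5*t)/1024 + 15*e^(4*t)/64 + 405*e^(3*t)/512 + 135*e^(2*t)/128 + 405*e^(t)/1024
M′′′(t) = 125*e^(5*t)/1024 + 15*e^(4*t)/16 + 1215*e^(3*t)/512 + 135*e^(2*t)/64 + 405*e^(t)/1024

E[X^3] = M′′′(0) = 95/16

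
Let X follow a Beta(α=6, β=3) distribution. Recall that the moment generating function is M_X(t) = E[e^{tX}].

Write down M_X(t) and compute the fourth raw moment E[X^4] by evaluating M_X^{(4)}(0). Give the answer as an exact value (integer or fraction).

M_X(t) = ₁F₁(6; 9; t)
M^(4)(t) = 14*₁F₁(10; 13; t)/55

E[X^4] = M^(4)(0) = 14/55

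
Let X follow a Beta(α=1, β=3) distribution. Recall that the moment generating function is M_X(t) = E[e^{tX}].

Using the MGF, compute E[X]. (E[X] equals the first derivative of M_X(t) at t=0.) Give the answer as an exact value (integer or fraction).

E[X] = M′(0) = 1/4

M_X(t) = ₁F₁(1; 4; t)
M′(t) = ₁F₁(2; 5; t)/4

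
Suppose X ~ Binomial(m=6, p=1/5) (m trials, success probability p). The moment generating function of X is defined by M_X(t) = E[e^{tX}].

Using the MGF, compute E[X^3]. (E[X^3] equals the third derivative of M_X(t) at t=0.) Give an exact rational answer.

E[X^3] = D^3[M](0) = 144/25

M_X(t) = (e^(t)/5 + 4/5)^6
D^3[M](t) = 216*e^(6*t)/15625 + 24*e^(5*t)/125 + 3072*e^(4*t)/3125 + 6912*e^(3*t)/3125 + 6144*e^(2*t)/3125 + 6144*e^(t)/15625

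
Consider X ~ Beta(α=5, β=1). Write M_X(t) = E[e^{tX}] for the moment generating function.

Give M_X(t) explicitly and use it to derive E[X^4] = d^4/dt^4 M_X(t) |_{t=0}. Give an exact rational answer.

M_X(t) = ₁F₁(5; 6; t)
M^(4)(t) = 5*₁F₁(9; 10; t)/9

E[X^4] = M^(4)(0) = 5/9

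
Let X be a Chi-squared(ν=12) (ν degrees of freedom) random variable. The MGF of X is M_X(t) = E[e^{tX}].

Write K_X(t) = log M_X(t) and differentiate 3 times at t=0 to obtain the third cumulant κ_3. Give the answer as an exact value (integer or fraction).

κ_3 = K^(3)(0) = 96

M_X(t) = (1 - 2*t)^(-6)
K_X(t) = log M_X(t) = -6*log(1 - 2*t)
K^(3)(t) = -96/(8*t^3 - 12*t^2 + 6*t - 1)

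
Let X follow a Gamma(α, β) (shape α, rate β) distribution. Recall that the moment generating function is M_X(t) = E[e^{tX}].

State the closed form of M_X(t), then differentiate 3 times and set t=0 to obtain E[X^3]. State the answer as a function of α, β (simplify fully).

M_X(t) = (β/(β - t))^α
dM/dt = -α*β^α*(1/(β - t))^α/(-β + t)
d^2M/dt^2 = (α^2*β^α*(1/(β - t))^α + α*β^α*(1/(β - t))^α)/(β^2 - 2*β*t + t^2)
d^3M/dt^3 = (-α^3*β^α*(1/(β - t))^α - 3*α^2*β^α*(1/(β - t))^α - 2*α*β^α*(1/(β - t))^α)/(-β^3 + 3*β^2*t - 3*β*t^2 + t^3)

E[X^3] = d^3M/dt^3 |_{t=0} = α*(α^2 + 3*α + 2)/β^3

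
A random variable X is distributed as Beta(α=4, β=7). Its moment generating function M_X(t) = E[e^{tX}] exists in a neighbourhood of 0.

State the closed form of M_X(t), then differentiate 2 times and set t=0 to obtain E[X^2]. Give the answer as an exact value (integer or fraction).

M_X(t) = ₁F₁(4; 11; t)
M^(2)(t) = 5*₁F₁(6; 13; t)/33

E[X^2] = M^(2)(0) = 5/33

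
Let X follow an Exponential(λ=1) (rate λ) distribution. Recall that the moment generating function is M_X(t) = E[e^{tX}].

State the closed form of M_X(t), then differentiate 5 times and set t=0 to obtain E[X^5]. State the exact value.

M_X(t) = 1/(1 - t)
M^(5)(t) = 120/(t^6 - 6*t^5 + 15*t^4 - 20*t^3 + 15*t^2 - 6*t + 1)

E[X^5] = M^(5)(0) = 120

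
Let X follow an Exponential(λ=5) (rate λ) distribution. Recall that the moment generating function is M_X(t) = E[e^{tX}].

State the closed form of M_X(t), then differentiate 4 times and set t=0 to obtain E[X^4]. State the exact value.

M_X(t) = 5/(5 - t)
M′(t) = 5/(t^2 - 10*t + 25)
M′′(t) = -10/(t^3 - 15*t^2 + 75*t - 125)
M′′′(t) = 30/(t^4 - 20*t^3 + 150*t^2 - 500*t + 625)
M′′′′(t) = -120/(t^5 - 25*t^4 + 250*t^3 - 1250*t^2 + 3125*t - 3125)

E[X^4] = M′′′′(0) = 24/625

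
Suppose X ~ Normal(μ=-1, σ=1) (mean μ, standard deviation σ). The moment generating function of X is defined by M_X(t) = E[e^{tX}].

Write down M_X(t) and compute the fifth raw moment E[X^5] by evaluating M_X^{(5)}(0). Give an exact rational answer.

M_X(t) = e^(t^2/2 - t)
D^5[M](t) = (t^5*e^(t^2/2) - 5*t^4*e^(t^2/2) + 20*t^3*e^(t^2/2) - 40*t^2*e^(t^2/2) + 50*t*e^(t^2/2) - 26*e^(t^2/2))*e^(-t)

E[X^5] = D^5[M](0) = -26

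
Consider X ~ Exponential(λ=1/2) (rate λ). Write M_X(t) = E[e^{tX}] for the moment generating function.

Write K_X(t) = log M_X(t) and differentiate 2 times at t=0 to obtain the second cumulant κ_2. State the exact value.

κ_2 = K′′(0) = 4

M_X(t) = 1/(2*(1/2 - t))
K_X(t) = log M_X(t) = -log(1/2 - t) - log(2)
K′(t) = -2/(2*t - 1)
K′′(t) = 4/(4*t^2 - 4*t + 1)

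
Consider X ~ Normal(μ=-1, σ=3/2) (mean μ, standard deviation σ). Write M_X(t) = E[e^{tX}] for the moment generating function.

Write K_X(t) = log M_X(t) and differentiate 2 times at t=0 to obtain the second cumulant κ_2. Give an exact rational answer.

κ_2 = K′′(0) = 9/4

M_X(t) = e^(9*t^2/8 - t)
K_X(t) = log M_X(t) = 9*t^2/8 - t
K′(t) = 9*t/4 - 1
K′′(t) = 9/4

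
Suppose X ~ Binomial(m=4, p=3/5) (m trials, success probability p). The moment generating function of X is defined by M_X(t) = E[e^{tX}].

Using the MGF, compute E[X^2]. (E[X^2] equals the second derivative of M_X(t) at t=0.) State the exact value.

E[X^2] = d^2M/dt^2 |_{t=0} = 168/25

M_X(t) = (3*e^(t)/5 + 2/5)^4
dM/dt = 324*e^(4*t)/625 + 648*e^(3*t)/625 + 432*e^(2*t)/625 + 96*e^(t)/625
d^2M/dt^2 = 1296*e^(4*t)/625 + 1944*e^(3*t)/625 + 864*e^(2*t)/625 + 96*e^(t)/625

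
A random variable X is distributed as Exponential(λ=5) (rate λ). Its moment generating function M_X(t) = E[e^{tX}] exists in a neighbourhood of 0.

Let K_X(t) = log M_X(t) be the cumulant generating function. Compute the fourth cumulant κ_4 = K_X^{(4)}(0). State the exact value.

κ_4 = K^(4)(0) = 6/625

M_X(t) = 5/(5 - t)
K_X(t) = log M_X(t) = -log(5 - t) + log(5)
K^(4)(t) = 6/(t^4 - 20*t^3 + 150*t^2 - 500*t + 625)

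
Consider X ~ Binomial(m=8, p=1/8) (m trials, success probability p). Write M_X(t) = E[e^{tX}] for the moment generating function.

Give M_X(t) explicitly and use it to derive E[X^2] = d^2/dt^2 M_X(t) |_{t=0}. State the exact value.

E[X^2] = M′′(0) = 15/8

M_X(t) = (e^(t)/8 + 7/8)^8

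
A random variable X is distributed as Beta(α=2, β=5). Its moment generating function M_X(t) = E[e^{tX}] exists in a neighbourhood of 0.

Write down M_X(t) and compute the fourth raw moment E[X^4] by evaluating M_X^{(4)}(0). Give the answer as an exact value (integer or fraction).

M_X(t) = ₁F₁(2; 7; t)
M^(4)(t) = ₁F₁(6; 11; t)/42

E[X^4] = M^(4)(0) = 1/42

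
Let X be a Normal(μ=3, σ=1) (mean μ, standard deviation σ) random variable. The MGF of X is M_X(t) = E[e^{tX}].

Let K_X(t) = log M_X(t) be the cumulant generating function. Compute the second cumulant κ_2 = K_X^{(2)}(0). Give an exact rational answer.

κ_2 = K^(2)(0) = 1

M_X(t) = e^(t^2/2 + 3*t)
K_X(t) = log M_X(t) = t^2/2 + 3*t
K^(2)(t) = 1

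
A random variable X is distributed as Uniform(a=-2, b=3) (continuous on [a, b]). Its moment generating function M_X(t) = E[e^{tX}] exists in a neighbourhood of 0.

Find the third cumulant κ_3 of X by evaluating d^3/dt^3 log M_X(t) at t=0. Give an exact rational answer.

κ_3 = K′′′(0) = 0

M_X(t) = (e^(3*t) - e^(-2*t))/(5*t)
K_X(t) = log M_X(t) = -log(t) + log(e^(3*t) - e^(-2*t)) - log(5)
K′(t) = (3*t*e^(5*t) + 2*t - e^(5*t) + 1)/(t*e^(5*t) - t)
K′′(t) = (-25*t^2*e^(5*t) + e^(10*t) - 2*e^(5*t) + 1)/(t^2*e^(10*t) - 2*t^2*e^(5*t) + t^2)
K′′′(t) = (125*t^3*e^(10*t) + 125*t^3*e^(5*t) - 2*e^(15*t) + 6*e^(10*t) - 6*e^(5*t) + 2)/(t^3*e^(15*t) - 3*t^3*e^(10*t) + 3*t^3*e^(5*t) - t^3)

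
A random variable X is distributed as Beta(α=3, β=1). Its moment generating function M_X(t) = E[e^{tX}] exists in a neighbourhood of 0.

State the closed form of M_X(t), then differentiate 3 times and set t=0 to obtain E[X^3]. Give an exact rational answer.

M_X(t) = ₁F₁(3; 4; t)
M′(t) = 3*₁F₁(4; 5; t)/4
M′′(t) = 3*₁F₁(5; 6; t)/5
M′′′(t) = ₁F₁(6; 7; t)/2

E[X^3] = M′′′(0) = 1/2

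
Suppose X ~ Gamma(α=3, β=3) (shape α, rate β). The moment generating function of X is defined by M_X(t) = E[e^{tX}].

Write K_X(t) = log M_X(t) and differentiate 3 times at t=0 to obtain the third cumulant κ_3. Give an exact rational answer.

M_X(t) = 27/(3 - t)^3
K_X(t) = log M_X(t) = -3*log(3 - t) + 3*log(3)
D^3[K](t) = -6/(t^3 - 9*t^2 + 27*t - 27)

κ_3 = D^3[K](0) = 2/9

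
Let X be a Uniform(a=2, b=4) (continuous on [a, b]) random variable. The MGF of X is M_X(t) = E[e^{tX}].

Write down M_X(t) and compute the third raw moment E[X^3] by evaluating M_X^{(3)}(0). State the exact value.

E[X^3] = M′′′(0) = 30

M_X(t) = (e^(4*t) - e^(2*t))/(2*t)
M′(t) = (4*t*e^(4*t) - 2*t*e^(2*t) - e^(4*t) + e^(2*t))/(2*t^2)
M′′(t) = (8*t^2*e^(4*t) - 2*t^2*e^(2*t) - 4*t*e^(4*t) + 2*t*e^(2*t) + e^(4*t) - e^(2*t))/t^3
M′′′(t) = (32*t^3*e^(4*t) - 4*t^3*e^(2*t) - 24*t^2*e^(4*t) + 6*t^2*e^(2*t) + 12*t*e^(4*t) - 6*t*e^(2*t) - 3*e^(4*t) + 3*e^(2*t))/t^4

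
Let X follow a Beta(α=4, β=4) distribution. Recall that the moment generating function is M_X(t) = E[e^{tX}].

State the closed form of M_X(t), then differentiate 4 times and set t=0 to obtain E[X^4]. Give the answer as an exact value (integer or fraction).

M_X(t) = ₁F₁(4; 8; t)
M′(t) = ₁F₁(5; 9; t)/2
M′′(t) = 5*₁F₁(6; 10; t)/18
M′′′(t) = ₁F₁(7; 11; t)/6
M′′′′(t) = 7*₁F₁(8; 12; t)/66

E[X^4] = M′′′′(0) = 7/66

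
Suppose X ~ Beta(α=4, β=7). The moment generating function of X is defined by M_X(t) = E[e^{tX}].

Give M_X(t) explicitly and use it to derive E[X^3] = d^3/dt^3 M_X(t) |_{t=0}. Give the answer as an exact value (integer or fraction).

E[X^3] = D^3[M](0) = 10/143

M_X(t) = ₁F₁(4; 11; t)
D^3[M](t) = 10*₁F₁(7; 14; t)/143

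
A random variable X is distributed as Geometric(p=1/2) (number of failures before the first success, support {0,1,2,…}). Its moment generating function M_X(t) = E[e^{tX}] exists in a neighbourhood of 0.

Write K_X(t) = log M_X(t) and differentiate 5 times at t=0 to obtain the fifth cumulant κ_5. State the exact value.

M_X(t) = 1/(2*(1 - e^(t)/2))
K_X(t) = log M_X(t) = -log(1 - e^(t)/2) - log(2)
dK/dt = -e^(t)/(e^(t) - 2)
d^2K/dt^2 = 2*e^(t)/(e^(2*t) - 4*e^(t) + 4)
d^3K/dt^3 = (-2*e^(2*t) - 4*e^(t))/(e^(3*t) - 6*e^(2*t) + 12*e^(t) - 8)
d^4K/dt^4 = (2*e^(3*t) + 16*e^(2*t) + 8*e^(t))/(e^(4*t) - 8*e^(3*t) + 24*e^(2*t) - 32*e^(t) + 16)
d^5K/dt^5 = (-2*e^(4*t) - 44*e^(3*t) - 88*e^(2*t) - 16*e^(t))/(e^(5*t) - 10*e^(4*t) + 40*e^(3*t) - 80*e^(2*t) + 80*e^(t) - 32)

κ_5 = d^5K/dt^5 |_{t=0} = 150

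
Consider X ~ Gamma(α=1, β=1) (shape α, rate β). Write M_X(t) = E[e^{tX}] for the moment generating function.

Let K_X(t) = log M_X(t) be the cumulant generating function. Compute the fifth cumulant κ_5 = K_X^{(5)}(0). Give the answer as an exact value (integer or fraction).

M_X(t) = 1/(1 - t)
K_X(t) = log M_X(t) = -log(1 - t)
D^5[K](t) = -24/(t^5 - 5*t^4 + 10*t^3 - 10*t^2 + 5*t - 1)

κ_5 = D^5[K](0) = 24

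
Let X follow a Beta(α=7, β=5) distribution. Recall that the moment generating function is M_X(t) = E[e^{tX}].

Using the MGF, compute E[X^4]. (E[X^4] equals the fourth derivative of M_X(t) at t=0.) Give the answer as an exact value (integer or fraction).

M_X(t) = ₁F₁(7; 12; t)
M^(4)(t) = 2*₁F₁(11; 16; t)/13

E[X^4] = M^(4)(0) = 2/13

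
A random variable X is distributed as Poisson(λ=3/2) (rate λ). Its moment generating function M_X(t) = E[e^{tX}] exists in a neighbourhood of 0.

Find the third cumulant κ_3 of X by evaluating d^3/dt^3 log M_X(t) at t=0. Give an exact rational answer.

κ_3 = d^3K/dt^3 |_{t=0} = 3/2

M_X(t) = e^(3*e^(t)/2 - 3/2)
K_X(t) = log M_X(t) = 3*e^(t)/2 - 3/2
dK/dt = 3*e^(t)/2
d^2K/dt^2 = 3*e^(t)/2
d^3K/dt^3 = 3*e^(t)/2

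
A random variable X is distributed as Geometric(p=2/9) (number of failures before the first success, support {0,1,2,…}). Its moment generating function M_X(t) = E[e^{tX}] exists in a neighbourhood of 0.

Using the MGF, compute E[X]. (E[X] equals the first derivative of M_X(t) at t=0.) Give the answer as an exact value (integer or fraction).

M_X(t) = 2/(9*(1 - 7*e^(t)/9))
dM/dt = 14*e^(t)/(49*e^(2*t) - 126*e^(t) + 81)

E[X] = dM/dt |_{t=0} = 7/2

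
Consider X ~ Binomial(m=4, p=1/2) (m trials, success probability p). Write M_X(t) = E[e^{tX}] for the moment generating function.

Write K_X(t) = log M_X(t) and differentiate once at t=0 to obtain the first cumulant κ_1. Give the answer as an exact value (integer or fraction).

M_X(t) = (e^(t)/2 + 1/2)^4
K_X(t) = log M_X(t) = 4*log(e^(t)/2 + 1/2)
K′(t) = 4*e^(t)/(e^(t) + 1)

κ_1 = K′(0) = 2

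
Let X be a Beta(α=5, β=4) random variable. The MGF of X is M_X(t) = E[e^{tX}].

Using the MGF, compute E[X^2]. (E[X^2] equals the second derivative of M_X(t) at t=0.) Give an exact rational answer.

M_X(t) = ₁F₁(5; 9; t)
M′(t) = 5*₁F₁(6; 10; t)/9
M′′(t) = ₁F₁(7; 11; t)/3

E[X^2] = M′′(0) = 1/3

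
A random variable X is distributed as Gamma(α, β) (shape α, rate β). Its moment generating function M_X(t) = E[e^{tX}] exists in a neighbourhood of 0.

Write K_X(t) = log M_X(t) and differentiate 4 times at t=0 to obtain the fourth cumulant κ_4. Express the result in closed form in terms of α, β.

M_X(t) = (β/(β - t))^α
K_X(t) = log M_X(t) = α*(log(β) - log(β - t))
dK/dt = -α/(-β + t)
d^2K/dt^2 = α/(β^2 - 2*β*t + t^2)
d^3K/dt^3 = -2*α/(-β^3 + 3*β^2*t - 3*β*t^2 + t^3)
d^4K/dt^4 = 6*α/(β^4 - 4*β^3*t + 6*β^2*t^2 - 4*β*t^3 + t^4)

κ_4 = d^4K/dt^4 |_{t=0} = 6*α/β^4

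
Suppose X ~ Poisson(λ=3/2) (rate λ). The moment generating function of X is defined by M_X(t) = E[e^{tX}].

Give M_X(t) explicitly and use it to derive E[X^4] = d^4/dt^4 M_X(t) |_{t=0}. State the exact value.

E[X^4] = M^(4)(0) = 681/16

M_X(t) = e^(3*e^(t)/2 - 3/2)
M^(4)(t) = (81*e^(4*t)*e^(3*e^(t)/2) + 324*e^(3*t)*e^(3*e^(t)/2) + 252*e^(2*t)*e^(3*e^(t)/2) + 24*e^(t)*e^(3*e^(t)/2))*e^(-3/2)/16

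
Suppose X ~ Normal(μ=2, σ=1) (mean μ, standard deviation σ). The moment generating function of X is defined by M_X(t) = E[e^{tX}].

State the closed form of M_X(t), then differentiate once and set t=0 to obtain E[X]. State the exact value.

M_X(t) = e^(t^2/2 + 2*t)
M^(1)(t) = t*e^(2*t)*e^(t^2/2) + 2*e^(2*t)*e^(t^2/2)

E[X] = M^(1)(0) = 2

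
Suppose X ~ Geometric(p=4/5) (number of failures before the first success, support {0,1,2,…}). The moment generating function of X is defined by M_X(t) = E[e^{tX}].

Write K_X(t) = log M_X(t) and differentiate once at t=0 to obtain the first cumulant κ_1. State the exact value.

κ_1 = dK/dt |_{t=0} = 1/4

M_X(t) = 4/(5*(1 - e^(t)/5))
K_X(t) = log M_X(t) = -log(1 - e^(t)/5) - log(5) + 2*log(2)
dK/dt = -e^(t)/(e^(t) - 5)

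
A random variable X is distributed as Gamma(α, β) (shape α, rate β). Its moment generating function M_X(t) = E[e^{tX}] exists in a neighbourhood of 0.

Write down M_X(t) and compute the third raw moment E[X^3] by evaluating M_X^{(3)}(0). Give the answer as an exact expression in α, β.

E[X^3] = M′′′(0) = α*(α^2 + 3*α + 2)/β^3

M_X(t) = (β/(β - t))^α
M′(t) = -α*β^α*(1/(β - t))^α/(-β + t)
M′′(t) = (α^2*β^α*(1/(β - t))^α + α*β^α*(1/(β - t))^α)/(β^2 - 2*β*t + t^2)
M′′′(t) = (-α^3*β^α*(1/(β - t))^α - 3*α^2*β^α*(1/(β - t))^α - 2*α*β^α*(1/(β - t))^α)/(-β^3 + 3*β^2*t - 3*β*t^2 + t^3)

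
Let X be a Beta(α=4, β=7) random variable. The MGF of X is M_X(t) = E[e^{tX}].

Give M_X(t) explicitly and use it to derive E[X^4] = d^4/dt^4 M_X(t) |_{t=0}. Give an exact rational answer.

E[X^4] = D^4[M](0) = 5/143

M_X(t) = ₁F₁(4; 11; t)
D^4[M](t) = 5*₁F₁(8; 15; t)/143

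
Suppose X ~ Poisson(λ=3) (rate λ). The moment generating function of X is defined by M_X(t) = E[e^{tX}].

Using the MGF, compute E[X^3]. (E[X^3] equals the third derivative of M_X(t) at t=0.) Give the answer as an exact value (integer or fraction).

E[X^3] = M′′′(0) = 57

M_X(t) = e^(3*e^(t) - 3)
M′(t) = 3*e^(-3)*e^(t)*e^(3*e^(t))
M′′(t) = (9*e^(2*t)*e^(3*e^(t)) + 3*e^(t)*e^(3*e^(t)))*e^(-3)
M′′′(t) = (27*e^(3*t)*e^(3*e^(t)) + 27*e^(2*t)*e^(3*e^(t)) + 3*e^(t)*e^(3*e^(t)))*e^(-3)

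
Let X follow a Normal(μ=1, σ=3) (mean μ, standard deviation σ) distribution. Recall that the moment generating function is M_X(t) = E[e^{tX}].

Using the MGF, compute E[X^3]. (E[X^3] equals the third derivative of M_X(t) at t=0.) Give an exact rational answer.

E[X^3] = D^3[M](0) = 28

M_X(t) = e^(9*t^2/2 + t)
D^3[M](t) = 729*t^3*e^(t)*e^(9*t^2/2) + 243*t^2*e^(t)*e^(9*t^2/2) + 270*t*e^(t)*e^(9*t^2/2) + 28*e^(t)*e^(9*t^2/2)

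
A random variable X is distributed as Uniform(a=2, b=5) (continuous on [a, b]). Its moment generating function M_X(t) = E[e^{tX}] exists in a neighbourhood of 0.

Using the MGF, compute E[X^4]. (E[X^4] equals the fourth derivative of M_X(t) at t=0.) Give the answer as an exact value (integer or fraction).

E[X^4] = M^(4)(0) = 1031/5

M_X(t) = (e^(5*t) - e^(2*t))/(3*t)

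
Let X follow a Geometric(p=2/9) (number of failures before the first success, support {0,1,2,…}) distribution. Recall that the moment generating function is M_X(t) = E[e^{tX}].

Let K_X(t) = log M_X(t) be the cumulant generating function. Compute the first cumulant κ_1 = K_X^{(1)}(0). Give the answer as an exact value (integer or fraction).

M_X(t) = 2/(9*(1 - 7*e^(t)/9))
K_X(t) = log M_X(t) = -log(1 - 7*e^(t)/9) - 2*log(3) + log(2)
D[K](t) = -7*e^(t)/(7*e^(t) - 9)

κ_1 = D[K](0) = 7/2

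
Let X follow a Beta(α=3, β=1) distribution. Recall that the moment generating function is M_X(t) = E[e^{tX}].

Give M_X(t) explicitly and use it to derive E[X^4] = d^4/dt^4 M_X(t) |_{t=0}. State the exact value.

M_X(t) = ₁F₁(3; 4; t)
M^(4)(t) = 3*₁F₁(7; 8; t)/7

E[X^4] = M^(4)(0) = 3/7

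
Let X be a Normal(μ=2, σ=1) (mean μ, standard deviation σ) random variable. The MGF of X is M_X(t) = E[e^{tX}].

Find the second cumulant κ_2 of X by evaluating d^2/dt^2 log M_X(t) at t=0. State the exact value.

M_X(t) = e^(t^2/2 + 2*t)
K_X(t) = log M_X(t) = t^2/2 + 2*t
dK/dt = t + 2
d^2K/dt^2 = 1

κ_2 = d^2K/dt^2 |_{t=0} = 1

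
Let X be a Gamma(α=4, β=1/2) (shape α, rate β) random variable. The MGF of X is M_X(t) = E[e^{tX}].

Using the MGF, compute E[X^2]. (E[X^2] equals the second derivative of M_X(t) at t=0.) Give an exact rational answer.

M_X(t) = 1/(16*(1/2 - t)^4)
dM/dt = -8/(32*t^5 - 80*t^4 + 80*t^3 - 40*t^2 + 10*t - 1)
d^2M/dt^2 = 80/(64*t^6 - 192*t^5 + 240*t^4 - 160*t^3 + 60*t^2 - 12*t + 1)

E[X^2] = d^2M/dt^2 |_{t=0} = 80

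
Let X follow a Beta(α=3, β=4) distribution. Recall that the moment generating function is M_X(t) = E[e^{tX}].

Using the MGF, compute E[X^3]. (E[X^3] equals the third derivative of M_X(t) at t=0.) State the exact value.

M_X(t) = ₁F₁(3; 7; t)
M^(3)(t) = 5*₁F₁(6; 10; t)/42

E[X^3] = M^(3)(0) = 5/42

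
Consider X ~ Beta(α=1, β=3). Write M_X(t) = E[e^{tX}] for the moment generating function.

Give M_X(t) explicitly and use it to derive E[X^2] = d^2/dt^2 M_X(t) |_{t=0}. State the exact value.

M_X(t) = ₁F₁(1; 4; t)
dM/dt = ₁F₁(2; 5; t)/4
d^2M/dt^2 = ₁F₁(3; 6; t)/10

E[X^2] = d^2M/dt^2 |_{t=0} = 1/10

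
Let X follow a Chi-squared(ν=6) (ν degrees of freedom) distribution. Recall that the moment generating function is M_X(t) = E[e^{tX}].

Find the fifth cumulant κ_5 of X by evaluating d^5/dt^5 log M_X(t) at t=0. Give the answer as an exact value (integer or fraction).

κ_5 = D^5[K](0) = 2304

M_X(t) = (1 - 2*t)^(-3)
K_X(t) = log M_X(t) = -3*log(1 - 2*t)
D^5[K](t) = -2304/(32*t^5 - 80*t^4 + 80*t^3 - 40*t^2 + 10*t - 1)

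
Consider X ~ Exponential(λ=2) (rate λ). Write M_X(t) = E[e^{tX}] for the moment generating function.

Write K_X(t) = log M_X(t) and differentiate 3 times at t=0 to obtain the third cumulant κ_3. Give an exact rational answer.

κ_3 = K^(3)(0) = 1/4

M_X(t) = 2/(2 - t)
K_X(t) = log M_X(t) = -log(2 - t) + log(2)
K^(3)(t) = -2/(t^3 - 6*t^2 + 12*t - 8)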